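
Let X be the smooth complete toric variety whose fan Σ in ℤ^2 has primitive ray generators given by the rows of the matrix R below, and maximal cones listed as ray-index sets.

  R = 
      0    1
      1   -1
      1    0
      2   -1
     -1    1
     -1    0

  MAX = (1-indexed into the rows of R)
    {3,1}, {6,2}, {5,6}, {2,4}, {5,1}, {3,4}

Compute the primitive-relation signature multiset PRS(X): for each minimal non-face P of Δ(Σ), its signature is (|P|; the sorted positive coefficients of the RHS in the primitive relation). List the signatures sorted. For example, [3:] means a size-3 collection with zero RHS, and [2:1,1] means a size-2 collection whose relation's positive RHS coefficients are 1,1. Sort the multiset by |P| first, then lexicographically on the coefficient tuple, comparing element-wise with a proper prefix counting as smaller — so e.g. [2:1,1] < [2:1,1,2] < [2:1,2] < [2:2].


Δ(Σ) — 6 vertices, 9 min non-faces:

  • {2,5}:  v_{2} + v_{5} = 0  →  sig = [2:]
  • {3,6}:  v_{3} + v_{6} = 0  →  sig = [2:]
  • {1,2}:  v_{1} + v_{2} = v_{3}  →  sig = [2:1]
  • {1,6}:  v_{1} + v_{6} = v_{5}  →  sig = [2:1]
  • {2,3}:  v_{2} + v_{3} = v_{4}  →  sig = [2:1]
  • {3,5}:  v_{3} + v_{5} = v_{1}  →  sig = [2:1]
  • {4,5}:  v_{4} + v_{5} = v_{3}  →  sig = [2:1]
  • {4,6}:  v_{4} + v_{6} = v_{2}  →  sig = [2:1]
  • {1,4}:  v_{1} + v_{4} = 2·v_{3}  →  sig = [2:2]

Sorted signature multiset PRS(X):
[[2:], [2:], [2:1], [2:1], [2:1], [2:1], [2:1], [2:1], [2:2]]


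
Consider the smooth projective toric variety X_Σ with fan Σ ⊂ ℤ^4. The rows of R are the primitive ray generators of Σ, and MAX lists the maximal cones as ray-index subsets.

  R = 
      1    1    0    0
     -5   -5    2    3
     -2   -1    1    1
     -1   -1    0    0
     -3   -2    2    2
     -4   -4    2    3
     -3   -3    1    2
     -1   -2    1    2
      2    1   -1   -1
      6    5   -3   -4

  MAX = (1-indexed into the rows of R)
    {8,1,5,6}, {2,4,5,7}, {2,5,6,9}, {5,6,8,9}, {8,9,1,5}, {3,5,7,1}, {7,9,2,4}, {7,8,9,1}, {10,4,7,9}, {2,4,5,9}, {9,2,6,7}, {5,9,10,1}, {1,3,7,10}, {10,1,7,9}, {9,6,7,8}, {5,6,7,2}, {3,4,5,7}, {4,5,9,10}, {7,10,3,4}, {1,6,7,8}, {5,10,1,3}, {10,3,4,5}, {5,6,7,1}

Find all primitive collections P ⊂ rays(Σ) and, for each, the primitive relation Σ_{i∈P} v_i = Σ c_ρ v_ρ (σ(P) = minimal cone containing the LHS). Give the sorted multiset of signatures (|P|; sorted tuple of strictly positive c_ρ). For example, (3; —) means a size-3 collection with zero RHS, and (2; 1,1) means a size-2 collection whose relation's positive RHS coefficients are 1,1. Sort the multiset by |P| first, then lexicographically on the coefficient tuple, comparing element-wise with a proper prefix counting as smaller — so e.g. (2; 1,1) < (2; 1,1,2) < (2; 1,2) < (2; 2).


Δ(Σ) — 10 vertices, 16 min non-faces:

  P={1,4}:  v_{1} + v_{4} = 0 ; sig = (2; —)
  P={3,9}:  v_{3} + v_{9} = 0 ; sig = (2; —)
  P={1,2}:  v_{1} + v_{2} = v_{6} ; sig = (2; 1)
  P={4,6}:  v_{4} + v_{6} = v_{2} ; sig = (2; 1)
  P={6,10}:  v_{6} + v_{10} = v_{9} ; sig = (2; 1)
  P={2,10}:  v_{2} + v_{10} = v_{4} + v_{9} ; sig = (2; 1,1)
  P={3,6}:  v_{3} + v_{6} = v_{5} + v_{7} ; sig = (2; 1,1)
  P={3,8}:  v_{3} + v_{8} = v_{1} + v_{6} ; sig = (2; 1,1)
  P={4,8}:  v_{4} + v_{8} = v_{6} + v_{9} ; sig = (2; 1,1)
  P={2,3}:  v_{2} + v_{3} = v_{4} + v_{5} + v_{7} ; sig = (2; 1,1,1)
  P={2,8}:  v_{2} + v_{8} = 2·v_{6} + v_{9} ; sig = (2; 1,2)
  P={8,10}:  v_{8} + v_{10} = v_{1} + 2·v_{9} ; sig = (2; 1,2)
  P={5,7,10}:  v_{5} + v_{7} + v_{10} = 0 ; sig = (3; —)
  P={1,6,9}:  v_{1} + v_{6} + v_{9} = v_{8} ; sig = (3; 1)
  P={5,7,9}:  v_{5} + v_{7} + v_{9} = v_{6} ; sig = (3; 1)
  P={5,7,8}:  v_{5} + v_{7} + v_{8} = v_{1} + 2·v_{6} ; sig = (3; 1,2)

Sorted signature multiset PRS(X):
    |P|=2: 12 collections, coeffs (), (), (1), (1), (1), (1,1), (1,1), (1,1), (1,1), (1,1,1), (1,2), (1,2)
    |P|=3: 4 collections, coeffs (), (1), (1), (1,2)


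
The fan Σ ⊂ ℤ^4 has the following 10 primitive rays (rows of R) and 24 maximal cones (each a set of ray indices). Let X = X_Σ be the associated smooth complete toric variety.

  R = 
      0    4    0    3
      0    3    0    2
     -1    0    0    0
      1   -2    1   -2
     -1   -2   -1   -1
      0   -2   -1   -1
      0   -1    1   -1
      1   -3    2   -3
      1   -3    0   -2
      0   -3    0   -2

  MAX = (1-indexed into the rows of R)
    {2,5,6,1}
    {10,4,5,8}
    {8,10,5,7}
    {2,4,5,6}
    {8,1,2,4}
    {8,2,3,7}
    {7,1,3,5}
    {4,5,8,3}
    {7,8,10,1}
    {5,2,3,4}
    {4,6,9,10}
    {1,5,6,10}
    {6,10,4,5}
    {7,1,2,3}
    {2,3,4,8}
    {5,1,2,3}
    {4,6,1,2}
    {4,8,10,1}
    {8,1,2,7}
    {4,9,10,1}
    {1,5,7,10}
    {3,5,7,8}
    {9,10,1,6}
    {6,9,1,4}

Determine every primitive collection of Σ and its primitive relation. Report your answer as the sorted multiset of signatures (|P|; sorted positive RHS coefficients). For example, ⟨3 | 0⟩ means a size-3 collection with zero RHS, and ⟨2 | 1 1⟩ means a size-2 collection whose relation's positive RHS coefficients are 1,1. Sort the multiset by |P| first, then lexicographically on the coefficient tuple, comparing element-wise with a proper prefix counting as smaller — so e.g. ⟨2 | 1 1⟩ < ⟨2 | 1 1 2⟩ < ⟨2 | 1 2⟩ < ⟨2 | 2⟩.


|primitive collections| = 18. Relations:

  P={2,10}:  v_{2} + v_{10} = 0 ; sig = ⟨2 | 0⟩
  P={3,6}:  v_{3} + v_{6} = v_{5} ; sig = ⟨2 | 1⟩
  P={3,9}:  v_{3} + v_{9} = v_{10} ; sig = ⟨2 | 1⟩
  P={4,7}:  v_{4} + v_{7} = v_{8} ; sig = ⟨2 | 1⟩
  P={6,7}:  v_{6} + v_{7} = v_{10} ; sig = ⟨2 | 1⟩
  P={3,10}:  v_{3} + v_{10} = v_{5} + v_{7} ; sig = ⟨2 | 1 1⟩
  P={5,9}:  v_{5} + v_{9} = v_{6} + v_{10} ; sig = ⟨2 | 1 1⟩
  P={6,8}:  v_{6} + v_{8} = v_{4} + v_{10} ; sig = ⟨2 | 1 1⟩
  P={2,9}:  v_{2} + v_{9} = v_{1} + v_{4} + v_{6} ; sig = ⟨2 | 1 1 1⟩
  P={7,9}:  v_{7} + v_{9} = v_{1} + v_{4} + 2·v_{10} ; sig = ⟨2 | 1 1 2⟩
  P={8,9}:  v_{8} + v_{9} = v_{1} + 2·v_{4} + 2·v_{10} ; sig = ⟨2 | 1 2 2⟩
  P={1,4,5}:  v_{1} + v_{4} + v_{5} = 0 ; sig = ⟨3 | 0⟩
  P={1,5,8}:  v_{1} + v_{5} + v_{8} = v_{7} ; sig = ⟨3 | 1⟩
  P={2,5,7}:  v_{2} + v_{5} + v_{7} = v_{3} ; sig = ⟨3 | 1⟩
  P={1,3,4}:  v_{1} + v_{3} + v_{4} = v_{2} + v_{7} ; sig = ⟨3 | 1 1⟩
  P={2,5,8}:  v_{2} + v_{5} + v_{8} = v_{3} + v_{4} ; sig = ⟨3 | 1 1⟩
  P={1,3,8}:  v_{1} + v_{3} + v_{8} = v_{2} + 2·v_{7} ; sig = ⟨3 | 1 2⟩
  P={1,4,6,10}:  v_{1} + v_{4} + v_{6} + v_{10} = v_{9} ; sig = ⟨4 | 1⟩

Hence PRS(X_Σ) =
{ ⟨2 | 0⟩,  ⟨2 | 1⟩ ×4,  ⟨2 | 1 1⟩ ×3,  ⟨2 | 1 1 1⟩,  ⟨2 | 1 1 2⟩,  ⟨2 | 1 2 2⟩,  ⟨3 | 0⟩,  ⟨3 | 1⟩ ×2,  ⟨3 | 1 1⟩ ×2,  ⟨3 | 1 2⟩,  ⟨4 | 1⟩ }


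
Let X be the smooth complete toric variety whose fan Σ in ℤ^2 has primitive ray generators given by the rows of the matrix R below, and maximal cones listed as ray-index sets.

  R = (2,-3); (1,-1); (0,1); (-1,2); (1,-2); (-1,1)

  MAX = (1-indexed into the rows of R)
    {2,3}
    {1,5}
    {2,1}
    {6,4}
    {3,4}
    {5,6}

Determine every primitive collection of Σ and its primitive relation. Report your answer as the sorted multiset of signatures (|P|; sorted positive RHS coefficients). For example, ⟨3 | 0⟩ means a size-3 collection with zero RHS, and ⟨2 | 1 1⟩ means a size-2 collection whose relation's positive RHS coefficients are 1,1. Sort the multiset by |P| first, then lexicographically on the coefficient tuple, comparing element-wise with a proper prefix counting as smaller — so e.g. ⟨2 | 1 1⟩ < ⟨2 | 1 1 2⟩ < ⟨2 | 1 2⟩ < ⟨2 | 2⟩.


Minimal non-faces — 9 found among 6 rays, 6 max cones:

  P = {2,6}:  v_{2} + v_{6} = 0 ; sig = ⟨2 | 0⟩
  P = {4,5}:  v_{4} + v_{5} = 0 ; sig = ⟨2 | 0⟩
  P = {1,4}:  v_{1} + v_{4} = v_{2} ; sig = ⟨2 | 1⟩
  P = {1,6}:  v_{1} + v_{6} = v_{5} ; sig = ⟨2 | 1⟩
  P = {2,4}:  v_{2} + v_{4} = v_{3} ; sig = ⟨2 | 1⟩
  P = {2,5}:  v_{2} + v_{5} = v_{1} ; sig = ⟨2 | 1⟩
  P = {3,5}:  v_{3} + v_{5} = v_{2} ; sig = ⟨2 | 1⟩
  P = {3,6}:  v_{3} + v_{6} = v_{4} ; sig = ⟨2 | 1⟩
  P = {1,3}:  v_{1} + v_{3} = 2·v_{2} ; sig = ⟨2 | 2⟩

Signatures (|P|; sorted positive RHS coefficients), sorted:
    |P|=2: 9 collections, coeffs (), (), (1), (1), (1), (1), (1), (1), (2)


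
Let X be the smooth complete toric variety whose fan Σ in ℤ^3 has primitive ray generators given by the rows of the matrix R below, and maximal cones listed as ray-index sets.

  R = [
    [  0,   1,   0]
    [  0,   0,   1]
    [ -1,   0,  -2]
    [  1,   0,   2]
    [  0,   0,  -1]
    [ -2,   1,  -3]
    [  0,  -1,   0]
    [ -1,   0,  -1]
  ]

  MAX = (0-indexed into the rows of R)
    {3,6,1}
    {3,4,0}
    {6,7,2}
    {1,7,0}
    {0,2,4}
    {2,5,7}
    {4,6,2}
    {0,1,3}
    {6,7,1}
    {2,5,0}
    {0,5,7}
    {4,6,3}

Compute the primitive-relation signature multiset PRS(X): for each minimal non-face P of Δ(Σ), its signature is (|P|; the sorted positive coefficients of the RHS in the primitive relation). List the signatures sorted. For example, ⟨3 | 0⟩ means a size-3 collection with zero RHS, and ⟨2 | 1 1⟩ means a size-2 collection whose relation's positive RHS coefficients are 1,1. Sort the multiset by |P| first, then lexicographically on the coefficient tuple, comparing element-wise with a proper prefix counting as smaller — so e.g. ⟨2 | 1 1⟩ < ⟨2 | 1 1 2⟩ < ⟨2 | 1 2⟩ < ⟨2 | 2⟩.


Δ(Σ) — 8 vertices, 11 min non-faces:

  • {0,6}:  v_{0} + v_{6} = 0  →  sig = ⟨2 | 0⟩
  • {1,4}:  v_{1} + v_{4} = 0  →  sig = ⟨2 | 0⟩
  • {2,3}:  v_{2} + v_{3} = 0  →  sig = ⟨2 | 0⟩
  • {1,2}:  v_{1} + v_{2} = v_{7}  →  sig = ⟨2 | 1⟩
  • {3,7}:  v_{3} + v_{7} = v_{1}  →  sig = ⟨2 | 1⟩
  • {4,7}:  v_{4} + v_{7} = v_{2}  →  sig = ⟨2 | 1⟩
  • {3,5}:  v_{3} + v_{5} = v_{0} + v_{7}  →  sig = ⟨2 | 1 1⟩
  • {5,6}:  v_{5} + v_{6} = v_{2} + v_{7}  →  sig = ⟨2 | 1 1⟩
  • {1,5}:  v_{1} + v_{5} = v_{0} + 2·v_{7}  →  sig = ⟨2 | 1 2⟩
  • {4,5}:  v_{4} + v_{5} = v_{0} + 2·v_{2}  →  sig = ⟨2 | 1 2⟩
  • {0,2,7}:  v_{0} + v_{2} + v_{7} = v_{5}  →  sig = ⟨3 | 1⟩

Sorted signature multiset PRS(X):
    ⟨2 | 0⟩
    ⟨2 | 0⟩
    ⟨2 | 0⟩
    ⟨2 | 1⟩
    ⟨2 | 1⟩
    ⟨2 | 1⟩
    ⟨2 | 1 1⟩
    ⟨2 | 1 1⟩
    ⟨2 | 1 2⟩
    ⟨2 | 1 2⟩
    ⟨3 | 1⟩


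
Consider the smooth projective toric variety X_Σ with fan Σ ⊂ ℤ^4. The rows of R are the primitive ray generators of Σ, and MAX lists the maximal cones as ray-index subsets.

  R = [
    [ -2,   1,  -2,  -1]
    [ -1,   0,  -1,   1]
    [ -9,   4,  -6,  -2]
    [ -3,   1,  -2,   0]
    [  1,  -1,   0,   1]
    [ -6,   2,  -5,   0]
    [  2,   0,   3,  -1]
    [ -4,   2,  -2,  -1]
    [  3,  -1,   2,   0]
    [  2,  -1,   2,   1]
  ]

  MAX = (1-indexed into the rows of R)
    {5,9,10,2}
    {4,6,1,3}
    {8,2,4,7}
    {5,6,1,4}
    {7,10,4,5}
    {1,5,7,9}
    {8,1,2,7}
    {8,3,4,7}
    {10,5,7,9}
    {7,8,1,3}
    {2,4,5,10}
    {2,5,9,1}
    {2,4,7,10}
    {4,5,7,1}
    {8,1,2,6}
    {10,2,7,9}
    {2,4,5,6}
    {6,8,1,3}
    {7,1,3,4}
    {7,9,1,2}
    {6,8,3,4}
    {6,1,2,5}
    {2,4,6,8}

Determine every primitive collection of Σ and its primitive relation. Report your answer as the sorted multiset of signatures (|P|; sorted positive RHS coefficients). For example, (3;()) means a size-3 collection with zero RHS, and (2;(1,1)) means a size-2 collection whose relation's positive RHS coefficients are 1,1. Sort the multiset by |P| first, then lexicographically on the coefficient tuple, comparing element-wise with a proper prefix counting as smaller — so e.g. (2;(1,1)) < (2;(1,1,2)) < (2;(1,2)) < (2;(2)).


The 15 primitive collections of Σ (r=10, n=4):

  {1,10}:  v_{1} + v_{10} = 0  →  sig = (2;())
  {4,9}:  v_{4} + v_{9} = 0  →  sig = (2;())
  {5,8}:  v_{5} + v_{8} = v_{4}  →  sig = (2;(1))
  {6,7}:  v_{6} + v_{7} = v_{8}  →  sig = (2;(1))
  {2,3}:  v_{2} + v_{3} = v_{6} + v_{8}  →  sig = (2;(1,1))
  {3,9}:  v_{3} + v_{9} = v_{1} + v_{8}  →  sig = (2;(1,1))
  {3,10}:  v_{3} + v_{10} = v_{4} + v_{8}  →  sig = (2;(1,1))
  {6,9}:  v_{6} + v_{9} = v_{1} + v_{2}  →  sig = (2;(1,1))
  {6,10}:  v_{6} + v_{10} = v_{2} + v_{4}  →  sig = (2;(1,1))
  {8,9}:  v_{8} + v_{9} = v_{1} + v_{2} + v_{7}  →  sig = (2;(1,1,1))
  {8,10}:  v_{8} + v_{10} = v_{2} + v_{4} + v_{7}  →  sig = (2;(1,1,1))
  {3,5}:  v_{3} + v_{5} = v_{1} + 2·v_{4}  →  sig = (2;(1,2))
  {1,2,4}:  v_{1} + v_{2} + v_{4} = v_{6}  →  sig = (3;(1))
  {1,4,8}:  v_{1} + v_{4} + v_{8} = v_{3}  →  sig = (3;(1))
  {2,5,7}:  v_{2} + v_{5} + v_{7} = v_{10}  →  sig = (3;(1))

so the primitive-relation signature multiset is
{ (2;()) ×2,  (2;(1)) ×2,  (2;(1,1)) ×5,  (2;(1,1,1)) ×2,  (2;(1,2)),  (3;(1)) ×3 }


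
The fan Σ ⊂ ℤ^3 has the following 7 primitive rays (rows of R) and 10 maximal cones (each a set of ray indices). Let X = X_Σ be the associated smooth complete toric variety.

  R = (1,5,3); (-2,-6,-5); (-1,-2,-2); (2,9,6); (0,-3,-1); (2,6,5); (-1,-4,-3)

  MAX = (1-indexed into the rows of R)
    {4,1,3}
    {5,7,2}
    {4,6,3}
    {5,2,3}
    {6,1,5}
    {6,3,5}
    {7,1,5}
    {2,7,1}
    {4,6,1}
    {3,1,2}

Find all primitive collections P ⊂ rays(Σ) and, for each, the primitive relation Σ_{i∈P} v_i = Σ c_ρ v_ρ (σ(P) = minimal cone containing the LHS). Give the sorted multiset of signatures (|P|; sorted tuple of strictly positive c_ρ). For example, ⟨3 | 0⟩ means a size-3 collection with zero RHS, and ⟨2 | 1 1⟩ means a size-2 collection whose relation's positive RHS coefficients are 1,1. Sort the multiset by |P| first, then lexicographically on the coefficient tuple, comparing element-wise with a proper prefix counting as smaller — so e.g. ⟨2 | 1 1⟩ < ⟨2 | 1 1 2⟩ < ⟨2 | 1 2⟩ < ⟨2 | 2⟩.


Σ has 9 primitive collections:

  {2,6}:  v_{2} + v_{6} = 0  →  sig = ⟨2 | 0⟩
  {3,7}:  v_{3} + v_{7} = v_{2}  →  sig = ⟨2 | 1⟩
  {4,5}:  v_{4} + v_{5} = v_{6}  →  sig = ⟨2 | 1⟩
  {4,7}:  v_{4} + v_{7} = v_{1}  →  sig = ⟨2 | 1⟩
  {2,4}:  v_{2} + v_{4} = v_{1} + v_{3}  →  sig = ⟨2 | 1 1⟩
  {6,7}:  v_{6} + v_{7} = v_{1} + v_{5}  →  sig = ⟨2 | 1 1⟩
  {1,3,5}:  v_{1} + v_{3} + v_{5} = 0  →  sig = ⟨3 | 0⟩
  {1,2,5}:  v_{1} + v_{2} + v_{5} = v_{7}  →  sig = ⟨3 | 1⟩
  {1,3,6}:  v_{1} + v_{3} + v_{6} = v_{4}  →  sig = ⟨3 | 1⟩

Sorted signature multiset PRS(X):
    |P|=2: 6 collections, coeffs (), (1), (1), (1), (1,1), (1,1)
    |P|=3: 3 collections, coeffs (), (1), (1)


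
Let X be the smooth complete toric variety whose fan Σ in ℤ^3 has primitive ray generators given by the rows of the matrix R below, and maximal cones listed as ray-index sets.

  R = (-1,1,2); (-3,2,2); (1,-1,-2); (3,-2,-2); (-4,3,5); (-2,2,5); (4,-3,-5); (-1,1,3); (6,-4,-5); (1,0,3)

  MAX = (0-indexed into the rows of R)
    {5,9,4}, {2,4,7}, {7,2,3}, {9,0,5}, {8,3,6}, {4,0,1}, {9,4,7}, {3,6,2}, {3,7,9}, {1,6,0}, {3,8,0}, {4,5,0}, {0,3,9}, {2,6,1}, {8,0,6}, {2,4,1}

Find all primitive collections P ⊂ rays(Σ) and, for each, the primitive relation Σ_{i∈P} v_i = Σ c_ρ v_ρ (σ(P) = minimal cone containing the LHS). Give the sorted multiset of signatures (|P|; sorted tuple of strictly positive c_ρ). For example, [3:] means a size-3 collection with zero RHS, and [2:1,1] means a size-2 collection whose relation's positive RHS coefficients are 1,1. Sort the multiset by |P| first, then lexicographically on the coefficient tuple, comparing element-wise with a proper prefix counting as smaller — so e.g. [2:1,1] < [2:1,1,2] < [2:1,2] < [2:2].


Primitive collections (23):

  P = {0,2}:  v_{0} + v_{2} = 0  →  sig = [2:]
  P = {1,3}:  v_{1} + v_{3} = 0  →  sig = [2:]
  P = {4,6}:  v_{4} + v_{6} = 0  →  sig = [2:]
  P = {0,7}:  v_{0} + v_{7} = v_{5}  →  sig = [2:1]
  P = {1,7}:  v_{1} + v_{7} = v_{4}  →  sig = [2:1]
  P = {1,9}:  v_{1} + v_{9} = v_{5}  →  sig = [2:1]
  P = {2,5}:  v_{2} + v_{5} = v_{7}  →  sig = [2:1]
  P = {3,4}:  v_{3} + v_{4} = v_{7}  →  sig = [2:1]
  P = {3,5}:  v_{3} + v_{5} = v_{9}  →  sig = [2:1]
  P = {6,7}:  v_{6} + v_{7} = v_{3}  →  sig = [2:1]
  P = {1,5}:  v_{1} + v_{5} = v_{0} + v_{4}  →  sig = [2:1,1]
  P = {1,8}:  v_{1} + v_{8} = v_{0} + v_{6}  →  sig = [2:1,1]
  P = {2,8}:  v_{2} + v_{8} = v_{3} + v_{6}  →  sig = [2:1,1]
  P = {2,9}:  v_{2} + v_{9} = v_{3} + v_{7}  →  sig = [2:1,1]
  P = {4,8}:  v_{4} + v_{8} = v_{0} + v_{3}  →  sig = [2:1,1]
  P = {5,6}:  v_{5} + v_{6} = v_{0} + v_{3}  →  sig = [2:1,1]
  P = {5,7}:  v_{5} + v_{7} = v_{4} + v_{9}  →  sig = [2:1,1]
  P = {6,9}:  v_{6} + v_{9} = v_{0} + 2·v_{3}  →  sig = [2:1,2]
  P = {7,8}:  v_{7} + v_{8} = v_{0} + 2·v_{3}  →  sig = [2:1,2]
  P = {5,8}:  v_{5} + v_{8} = 2·v_{0} + 2·v_{3}  →  sig = [2:2,2]
  P = {8,9}:  v_{8} + v_{9} = 2·v_{0} + 3·v_{3}  →  sig = [2:2,3]
  P = {0,3,6}:  v_{0} + v_{3} + v_{6} = v_{8}  →  sig = [3:1]
  P = {0,4,9}:  v_{0} + v_{4} + v_{9} = 2·v_{5}  →  sig = [3:2]

Signatures (|P|; sorted positive RHS coefficients), sorted:
    [2:]
    [2:]
    [2:]
    [2:1]
    [2:1]
    [2:1]
    [2:1]
    [2:1]
    [2:1]
    [2:1]
    [2:1,1]
    [2:1,1]
    [2:1,1]
    [2:1,1]
    [2:1,1]
    [2:1,1]
    [2:1,1]
    [2:1,2]
    [2:1,2]
    [2:2,2]
    [2:2,3]
    [3:1]
    [3:2]


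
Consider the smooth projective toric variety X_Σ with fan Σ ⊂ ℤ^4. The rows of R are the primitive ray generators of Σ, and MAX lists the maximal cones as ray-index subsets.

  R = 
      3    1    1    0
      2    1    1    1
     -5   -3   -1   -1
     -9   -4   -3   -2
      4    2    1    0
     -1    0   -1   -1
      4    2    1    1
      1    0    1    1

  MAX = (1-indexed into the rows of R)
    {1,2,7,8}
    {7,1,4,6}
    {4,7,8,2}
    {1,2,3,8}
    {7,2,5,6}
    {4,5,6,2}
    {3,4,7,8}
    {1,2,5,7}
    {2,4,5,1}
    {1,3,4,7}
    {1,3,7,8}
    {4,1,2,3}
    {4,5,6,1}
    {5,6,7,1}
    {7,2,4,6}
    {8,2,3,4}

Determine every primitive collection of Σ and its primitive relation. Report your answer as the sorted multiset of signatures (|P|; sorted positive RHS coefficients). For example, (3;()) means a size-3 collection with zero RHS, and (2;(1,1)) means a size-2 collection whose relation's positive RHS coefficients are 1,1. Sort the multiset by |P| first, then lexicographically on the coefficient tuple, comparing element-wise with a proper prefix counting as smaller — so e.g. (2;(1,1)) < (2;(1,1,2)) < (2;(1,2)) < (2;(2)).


Δ(Σ) — 8 vertices, 9 min non-faces:

  • {6,8}:  v_{6} + v_{8} = 0  so sig = (2;())
  • {3,6}:  v_{3} + v_{6} = v_{1} + v_{4}  so sig = (2;(1,1))
  • {5,8}:  v_{5} + v_{8} = v_{1} + v_{2}  so sig = (2;(1,1))
  • {3,5}:  v_{3} + v_{5} = 2·v_{1} + v_{2} + v_{4}  so sig = (2;(1,1,2))
  • {1,2,6}:  v_{1} + v_{2} + v_{6} = v_{5}  so sig = (3;(1))
  • {1,4,8}:  v_{1} + v_{4} + v_{8} = v_{3}  so sig = (3;(1))
  • {2,3,7}:  v_{2} + v_{3} + v_{7} = v_{8}  so sig = (3;(1))
  • {4,5,7}:  v_{4} + v_{5} + v_{7} = v_{6}  so sig = (3;(1))
  • {1,2,4,7}:  v_{1} + v_{2} + v_{4} + v_{7} = 0  so sig = (4;())

Hence PRS(X_Σ) =
    (2;())
    (2;(1,1))
    (2;(1,1))
    (2;(1,1,2))
    (3;(1))
    (3;(1))
    (3;(1))
    (3;(1))
    (4;())


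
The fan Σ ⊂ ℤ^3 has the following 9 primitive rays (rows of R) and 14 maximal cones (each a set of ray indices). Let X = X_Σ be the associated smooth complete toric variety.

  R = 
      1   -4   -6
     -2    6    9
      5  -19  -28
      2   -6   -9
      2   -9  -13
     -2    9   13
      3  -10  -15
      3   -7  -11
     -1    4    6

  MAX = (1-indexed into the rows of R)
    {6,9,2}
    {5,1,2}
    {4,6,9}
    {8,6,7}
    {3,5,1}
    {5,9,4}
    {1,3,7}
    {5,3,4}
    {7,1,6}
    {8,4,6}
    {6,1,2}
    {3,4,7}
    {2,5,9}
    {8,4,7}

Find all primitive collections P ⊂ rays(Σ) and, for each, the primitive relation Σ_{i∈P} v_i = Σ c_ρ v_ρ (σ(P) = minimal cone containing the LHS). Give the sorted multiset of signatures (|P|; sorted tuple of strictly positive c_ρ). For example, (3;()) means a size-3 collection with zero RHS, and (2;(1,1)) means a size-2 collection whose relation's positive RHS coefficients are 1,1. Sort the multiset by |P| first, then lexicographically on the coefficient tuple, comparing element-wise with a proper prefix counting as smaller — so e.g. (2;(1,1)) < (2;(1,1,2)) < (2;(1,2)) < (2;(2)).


|primitive collections| = 16. Relations:

  P={1,9}:  v_{1} + v_{9} = 0 ; sig = (2;())
  P={2,4}:  v_{2} + v_{4} = 0 ; sig = (2;())
  P={5,6}:  v_{5} + v_{6} = 0 ; sig = (2;())
  P={1,4}:  v_{1} + v_{4} = v_{7} ; sig = (2;(1))
  P={2,7}:  v_{2} + v_{7} = v_{1} ; sig = (2;(1))
  P={3,6}:  v_{3} + v_{6} = v_{7} ; sig = (2;(1))
  P={5,7}:  v_{5} + v_{7} = v_{3} ; sig = (2;(1))
  P={7,9}:  v_{7} + v_{9} = v_{4} ; sig = (2;(1))
  P={2,3}:  v_{2} + v_{3} = v_{1} + v_{5} ; sig = (2;(1,1))
  P={2,8}:  v_{2} + v_{8} = v_{6} + v_{7} ; sig = (2;(1,1))
  P={3,9}:  v_{3} + v_{9} = v_{4} + v_{5} ; sig = (2;(1,1))
  P={5,8}:  v_{5} + v_{8} = v_{4} + v_{7} ; sig = (2;(1,1))
  P={1,8}:  v_{1} + v_{8} = v_{6} + 2·v_{7} ; sig = (2;(1,2))
  P={3,8}:  v_{3} + v_{8} = v_{4} + 2·v_{7} ; sig = (2;(1,2))
  P={8,9}:  v_{8} + v_{9} = 2·v_{4} + v_{6} ; sig = (2;(1,2))
  P={4,6,7}:  v_{4} + v_{6} + v_{7} = v_{8} ; sig = (3;(1))

Sorted signature multiset PRS(X):
{ (2;()) ×3,  (2;(1)) ×5,  (2;(1,1)) ×4,  (2;(1,2)) ×3,  (3;(1)) }


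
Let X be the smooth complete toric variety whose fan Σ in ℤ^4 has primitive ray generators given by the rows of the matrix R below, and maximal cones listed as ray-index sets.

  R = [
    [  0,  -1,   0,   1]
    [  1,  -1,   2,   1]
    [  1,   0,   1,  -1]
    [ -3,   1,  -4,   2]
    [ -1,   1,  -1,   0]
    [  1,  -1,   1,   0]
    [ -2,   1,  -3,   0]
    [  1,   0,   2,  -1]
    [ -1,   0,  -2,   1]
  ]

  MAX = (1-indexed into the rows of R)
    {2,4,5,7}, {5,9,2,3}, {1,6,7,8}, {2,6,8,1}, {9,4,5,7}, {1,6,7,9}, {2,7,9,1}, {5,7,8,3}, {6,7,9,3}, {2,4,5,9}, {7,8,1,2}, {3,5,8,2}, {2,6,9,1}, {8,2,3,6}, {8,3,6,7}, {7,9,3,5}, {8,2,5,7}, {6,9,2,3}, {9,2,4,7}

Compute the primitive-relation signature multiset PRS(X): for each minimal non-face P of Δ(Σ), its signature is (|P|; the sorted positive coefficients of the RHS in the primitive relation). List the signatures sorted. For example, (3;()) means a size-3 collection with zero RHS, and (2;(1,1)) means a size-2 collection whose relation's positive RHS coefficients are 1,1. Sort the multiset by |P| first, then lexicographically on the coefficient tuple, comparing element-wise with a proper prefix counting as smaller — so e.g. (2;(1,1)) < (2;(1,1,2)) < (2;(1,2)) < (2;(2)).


Δ(Σ) — 9 vertices, 11 min non-faces:

  • {5,6}:  v_{5} + v_{6} = 0  ⇒ sig = (2;())
  • {8,9}:  v_{8} + v_{9} = 0  ⇒ sig = (2;())
  • {1,3}:  v_{1} + v_{3} = v_{6}  ⇒ sig = (2;(1))
  • {1,5}:  v_{1} + v_{5} = v_{2} + v_{7}  ⇒ sig = (2;(1,1))
  • {3,4}:  v_{3} + v_{4} = v_{5} + v_{9}  ⇒ sig = (2;(1,1))
  • {4,6}:  v_{4} + v_{6} = v_{2} + v_{7} + v_{9}  ⇒ sig = (2;(1,1,1))
  • {4,8}:  v_{4} + v_{8} = v_{2} + v_{5} + v_{7}  ⇒ sig = (2;(1,1,1))
  • {1,4}:  v_{1} + v_{4} = 2·v_{2} + 2·v_{7} + v_{9}  ⇒ sig = (2;(1,2,2))
  • {2,3,7}:  v_{2} + v_{3} + v_{7} = 0  ⇒ sig = (3;())
  • {2,6,7}:  v_{2} + v_{6} + v_{7} = v_{1}  ⇒ sig = (3;(1))
  • {2,5,7,9}:  v_{2} + v_{5} + v_{7} + v_{9} = v_{4}  ⇒ sig = (4;(1))

so the primitive-relation signature multiset is
    (2;())
    (2;())
    (2;(1))
    (2;(1,1))
    (2;(1,1))
    (2;(1,1,1))
    (2;(1,1,1))
    (2;(1,2,2))
    (3;())
    (3;(1))
    (4;(1))


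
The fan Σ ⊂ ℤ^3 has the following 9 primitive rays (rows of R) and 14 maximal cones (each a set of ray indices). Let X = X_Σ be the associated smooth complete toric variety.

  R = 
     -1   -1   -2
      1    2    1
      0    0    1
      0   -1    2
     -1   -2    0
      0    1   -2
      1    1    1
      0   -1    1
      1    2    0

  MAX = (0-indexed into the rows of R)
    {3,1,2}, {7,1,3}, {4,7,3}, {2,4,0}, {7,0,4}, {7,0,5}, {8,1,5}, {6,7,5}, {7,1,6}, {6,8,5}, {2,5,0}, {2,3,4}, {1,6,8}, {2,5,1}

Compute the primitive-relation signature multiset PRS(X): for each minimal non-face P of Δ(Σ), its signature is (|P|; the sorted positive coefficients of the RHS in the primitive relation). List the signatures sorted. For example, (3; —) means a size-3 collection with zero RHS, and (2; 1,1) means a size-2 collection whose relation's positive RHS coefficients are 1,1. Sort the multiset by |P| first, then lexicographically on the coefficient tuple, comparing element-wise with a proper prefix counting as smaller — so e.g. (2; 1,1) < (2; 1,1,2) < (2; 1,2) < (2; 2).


The 17 primitive collections of Σ (r=9, n=3):

  • {3,5}:  v_{3} + v_{5} = 0  →  sig = (2; —)
  • {4,8}:  v_{4} + v_{8} = 0  →  sig = (2; —)
  • {0,3}:  v_{0} + v_{3} = v_{4}  →  sig = (2; 1)
  • {0,8}:  v_{0} + v_{8} = v_{5}  →  sig = (2; 1)
  • {1,4}:  v_{1} + v_{4} = v_{2}  →  sig = (2; 1)
  • {2,7}:  v_{2} + v_{7} = v_{3}  →  sig = (2; 1)
  • {2,8}:  v_{2} + v_{8} = v_{1}  →  sig = (2; 1)
  • {4,5}:  v_{4} + v_{5} = v_{0}  →  sig = (2; 1)
  • {4,6}:  v_{4} + v_{6} = v_{7}  →  sig = (2; 1)
  • {7,8}:  v_{7} + v_{8} = v_{6}  →  sig = (2; 1)
  • {0,1}:  v_{0} + v_{1} = v_{2} + v_{5}  →  sig = (2; 1,1)
  • {0,6}:  v_{0} + v_{6} = v_{5} + v_{7}  →  sig = (2; 1,1)
  • {2,6}:  v_{2} + v_{6} = v_{1} + v_{7}  →  sig = (2; 1,1)
  • {3,8}:  v_{3} + v_{8} = v_{1} + v_{7}  →  sig = (2; 1,1)
  • {3,6}:  v_{3} + v_{6} = v_{1} + 2·v_{7}  →  sig = (2; 1,2)
  • {1,5,7}:  v_{1} + v_{5} + v_{7} = v_{8}  →  sig = (3; 1)
  • {1,5,6}:  v_{1} + v_{5} + v_{6} = 2·v_{8}  →  sig = (3; 2)

Signatures (|P|; sorted positive RHS coefficients), sorted:
{ (2; —) ×2,  (2; 1) ×8,  (2; 1,1) ×4,  (2; 1,2),  (3; 1),  (3; 2) }


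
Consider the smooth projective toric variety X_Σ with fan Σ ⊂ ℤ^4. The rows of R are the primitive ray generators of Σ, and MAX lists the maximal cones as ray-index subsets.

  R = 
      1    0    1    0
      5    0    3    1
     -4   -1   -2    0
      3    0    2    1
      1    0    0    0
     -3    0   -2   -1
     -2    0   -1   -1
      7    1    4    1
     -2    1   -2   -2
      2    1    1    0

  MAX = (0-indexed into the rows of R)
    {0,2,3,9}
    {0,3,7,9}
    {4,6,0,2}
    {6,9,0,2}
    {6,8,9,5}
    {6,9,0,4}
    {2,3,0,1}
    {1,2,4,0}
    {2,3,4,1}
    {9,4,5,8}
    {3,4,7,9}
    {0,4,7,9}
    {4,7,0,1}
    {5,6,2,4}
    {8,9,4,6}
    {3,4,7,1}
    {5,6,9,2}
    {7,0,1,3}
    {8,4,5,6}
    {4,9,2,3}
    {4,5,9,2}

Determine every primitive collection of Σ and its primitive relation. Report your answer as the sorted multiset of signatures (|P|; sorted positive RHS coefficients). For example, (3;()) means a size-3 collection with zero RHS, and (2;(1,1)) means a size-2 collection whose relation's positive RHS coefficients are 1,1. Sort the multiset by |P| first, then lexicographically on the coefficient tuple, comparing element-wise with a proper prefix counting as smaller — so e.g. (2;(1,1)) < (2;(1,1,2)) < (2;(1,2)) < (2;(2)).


|primitive collections| = 18. Relations:

  P = {3,5}:  v_{3} + v_{5} = 0 ; sig = (2;())
  P = {0,5}:  v_{0} + v_{5} = v_{6} ; sig = (2;(1))
  P = {1,9}:  v_{1} + v_{9} = v_{7} ; sig = (2;(1))
  P = {2,7}:  v_{2} + v_{7} = v_{3} ; sig = (2;(1))
  P = {3,6}:  v_{3} + v_{6} = v_{0} ; sig = (2;(1))
  P = {1,5}:  v_{1} + v_{5} = v_{0} + v_{4} ; sig = (2;(1,1))
  P = {3,8}:  v_{3} + v_{8} = v_{4} + v_{6} + v_{9} ; sig = (2;(1,1,1))
  P = {5,7}:  v_{5} + v_{7} = v_{0} + v_{4} + v_{9} ; sig = (2;(1,1,1))
  P = {1,8}:  v_{1} + v_{8} = v_{0} + 2·v_{4} + v_{6} + v_{9} ; sig = (2;(1,1,1,2))
  P = {0,8}:  v_{0} + v_{8} = v_{4} + 2·v_{6} + v_{9} ; sig = (2;(1,1,2))
  P = {6,7}:  v_{6} + v_{7} = 2·v_{0} + v_{4} + v_{9} ; sig = (2;(1,1,2))
  P = {7,8}:  v_{7} + v_{8} = v_{0} + 2·v_{4} + v_{6} + 2·v_{9} ; sig = (2;(1,1,2,2))
  P = {1,6}:  v_{1} + v_{6} = 2·v_{0} + v_{4} ; sig = (2;(1,2))
  P = {2,8}:  v_{2} + v_{8} = 2·v_{5} ; sig = (2;(2))
  P = {0,3,4}:  v_{0} + v_{3} + v_{4} = v_{1} ; sig = (3;(1))
  P = {0,2,4,9}:  v_{0} + v_{2} + v_{4} + v_{9} = 0 ; sig = (4;())
  P = {2,4,6,9}:  v_{2} + v_{4} + v_{6} + v_{9} = v_{5} ; sig = (4;(1))
  P = {4,5,6,9}:  v_{4} + v_{5} + v_{6} + v_{9} = v_{8} ; sig = (4;(1))

Hence PRS(X_Σ) =
[(2;()), (2;(1)), (2;(1)), (2;(1)), (2;(1)), (2;(1,1)), (2;(1,1,1)), (2;(1,1,1)), (2;(1,1,1,2)), (2;(1,1,2)), (2;(1,1,2)), (2;(1,1,2,2)), (2;(1,2)), (2;(2)), (3;(1)), (4;()), (4;(1)), (4;(1))]


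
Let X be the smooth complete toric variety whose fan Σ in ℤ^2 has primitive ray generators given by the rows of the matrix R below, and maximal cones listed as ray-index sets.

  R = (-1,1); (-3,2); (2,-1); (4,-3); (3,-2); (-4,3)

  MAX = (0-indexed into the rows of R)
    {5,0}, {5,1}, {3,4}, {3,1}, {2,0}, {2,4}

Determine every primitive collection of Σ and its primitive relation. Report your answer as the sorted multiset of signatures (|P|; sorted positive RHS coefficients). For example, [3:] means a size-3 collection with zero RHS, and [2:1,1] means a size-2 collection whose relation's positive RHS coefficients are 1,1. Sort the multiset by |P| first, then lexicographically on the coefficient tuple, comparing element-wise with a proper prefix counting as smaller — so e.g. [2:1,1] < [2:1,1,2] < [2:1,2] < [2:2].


Minimal non-faces — 9 found among 6 rays, 6 max cones:

  {1,4}:  v_{1} + v_{4} = 0  ⟹  sig = [2:]
  {3,5}:  v_{3} + v_{5} = 0  ⟹  sig = [2:]
  {0,1}:  v_{0} + v_{1} = v_{5}  ⟹  sig = [2:1]
  {0,3}:  v_{0} + v_{3} = v_{4}  ⟹  sig = [2:1]
  {0,4}:  v_{0} + v_{4} = v_{2}  ⟹  sig = [2:1]
  {1,2}:  v_{1} + v_{2} = v_{0}  ⟹  sig = [2:1]
  {4,5}:  v_{4} + v_{5} = v_{0}  ⟹  sig = [2:1]
  {2,3}:  v_{2} + v_{3} = 2·v_{4}  ⟹  sig = [2:2]
  {2,5}:  v_{2} + v_{5} = 2·v_{0}  ⟹  sig = [2:2]

so the primitive-relation signature multiset is
    |P|=2: 9 collections, coeffs (), (), (1), (1), (1), (1), (1), (2), (2)


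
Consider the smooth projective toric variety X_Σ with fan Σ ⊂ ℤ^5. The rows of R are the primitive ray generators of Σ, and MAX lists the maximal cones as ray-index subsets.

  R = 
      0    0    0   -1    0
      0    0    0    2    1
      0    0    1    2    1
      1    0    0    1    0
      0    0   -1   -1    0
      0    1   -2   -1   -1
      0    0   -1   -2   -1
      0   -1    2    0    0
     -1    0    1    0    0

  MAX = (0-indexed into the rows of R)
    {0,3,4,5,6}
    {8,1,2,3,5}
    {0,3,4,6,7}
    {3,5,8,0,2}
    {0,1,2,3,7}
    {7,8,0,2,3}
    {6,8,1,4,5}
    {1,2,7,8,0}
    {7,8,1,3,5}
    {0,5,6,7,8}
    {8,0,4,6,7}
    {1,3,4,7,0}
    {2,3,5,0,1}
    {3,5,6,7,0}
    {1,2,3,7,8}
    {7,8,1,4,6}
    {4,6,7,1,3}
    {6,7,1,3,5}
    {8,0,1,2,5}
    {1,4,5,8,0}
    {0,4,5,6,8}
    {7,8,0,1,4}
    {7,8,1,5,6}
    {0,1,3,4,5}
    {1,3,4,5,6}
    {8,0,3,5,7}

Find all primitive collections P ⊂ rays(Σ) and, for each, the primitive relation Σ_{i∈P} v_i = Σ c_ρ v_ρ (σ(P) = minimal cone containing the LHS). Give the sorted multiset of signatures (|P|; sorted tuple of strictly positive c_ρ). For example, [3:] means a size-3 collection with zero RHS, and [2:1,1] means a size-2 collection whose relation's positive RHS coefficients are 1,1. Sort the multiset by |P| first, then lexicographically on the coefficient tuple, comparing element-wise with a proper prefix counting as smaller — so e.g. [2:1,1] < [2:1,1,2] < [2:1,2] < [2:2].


9 collections generate NE(X_Σ); each relation:

  P = {2,6}:  v_{2} + v_{6} = 0  →  sig = [2:]
  P = {2,4}:  v_{2} + v_{4} = v_{0} + v_{1}  →  sig = [2:1,1]
  P = {3,4,8}:  v_{3} + v_{4} + v_{8} = 0  →  sig = [3:]
  P = {0,1,6}:  v_{0} + v_{1} + v_{6} = v_{4}  →  sig = [3:1]
  P = {4,5,7}:  v_{4} + v_{5} + v_{7} = v_{6}  →  sig = [3:1]
  P = {2,5,7}:  v_{2} + v_{5} + v_{7} = v_{3} + v_{8}  →  sig = [3:1,1]
  P = {3,6,8}:  v_{3} + v_{6} + v_{8} = v_{5} + v_{7}  →  sig = [3:1,1]
  P = {0,1,5,7}:  v_{0} + v_{1} + v_{5} + v_{7} = 0  →  sig = [4:]
  P = {0,1,3,8}:  v_{0} + v_{1} + v_{3} + v_{8} = v_{2}  →  sig = [4:1]

Sorted signature multiset PRS(X):
{ [2:],  [2:1,1],  [3:],  [3:1] ×2,  [3:1,1] ×2,  [4:],  [4:1] }


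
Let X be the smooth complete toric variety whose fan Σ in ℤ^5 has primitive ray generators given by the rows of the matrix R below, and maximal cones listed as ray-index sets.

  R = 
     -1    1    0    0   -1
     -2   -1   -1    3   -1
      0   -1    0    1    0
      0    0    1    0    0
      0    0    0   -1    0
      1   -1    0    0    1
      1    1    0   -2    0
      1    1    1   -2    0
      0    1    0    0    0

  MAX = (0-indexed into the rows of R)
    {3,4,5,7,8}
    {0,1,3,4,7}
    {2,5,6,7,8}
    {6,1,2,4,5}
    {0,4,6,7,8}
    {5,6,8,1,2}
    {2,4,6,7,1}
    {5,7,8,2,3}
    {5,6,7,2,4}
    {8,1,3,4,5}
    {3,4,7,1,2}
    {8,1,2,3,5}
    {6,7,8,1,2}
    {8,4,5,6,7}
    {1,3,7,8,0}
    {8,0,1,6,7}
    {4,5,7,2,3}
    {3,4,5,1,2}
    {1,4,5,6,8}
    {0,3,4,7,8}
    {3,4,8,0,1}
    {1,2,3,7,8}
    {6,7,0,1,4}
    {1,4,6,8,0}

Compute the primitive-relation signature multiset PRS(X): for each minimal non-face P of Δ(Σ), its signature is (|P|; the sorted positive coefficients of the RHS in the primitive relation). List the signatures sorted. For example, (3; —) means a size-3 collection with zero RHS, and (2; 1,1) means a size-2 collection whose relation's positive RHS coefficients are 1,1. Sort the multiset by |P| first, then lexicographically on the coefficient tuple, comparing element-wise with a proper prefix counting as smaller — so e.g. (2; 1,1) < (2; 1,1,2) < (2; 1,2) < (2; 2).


Σ has 6 primitive collections:

  • {0,5}:  v_{0} + v_{5} = 0  ⇒ sig = (2; —)
  • {3,6}:  v_{3} + v_{6} = v_{7}  ⇒ sig = (2; 1)
  • {0,2}:  v_{0} + v_{2} = v_{1} + v_{7}  ⇒ sig = (2; 1,1)
  • {2,4,8}:  v_{2} + v_{4} + v_{8} = 0  ⇒ sig = (3; —)
  • {1,5,7}:  v_{1} + v_{5} + v_{7} = v_{2}  ⇒ sig = (3; 1)
  • {1,4,7,8}:  v_{1} + v_{4} + v_{7} + v_{8} = v_{0}  ⇒ sig = (4; 1)

so the primitive-relation signature multiset is
[(2; —), (2; 1), (2; 1,1), (3; —), (3; 1), (4; 1)]


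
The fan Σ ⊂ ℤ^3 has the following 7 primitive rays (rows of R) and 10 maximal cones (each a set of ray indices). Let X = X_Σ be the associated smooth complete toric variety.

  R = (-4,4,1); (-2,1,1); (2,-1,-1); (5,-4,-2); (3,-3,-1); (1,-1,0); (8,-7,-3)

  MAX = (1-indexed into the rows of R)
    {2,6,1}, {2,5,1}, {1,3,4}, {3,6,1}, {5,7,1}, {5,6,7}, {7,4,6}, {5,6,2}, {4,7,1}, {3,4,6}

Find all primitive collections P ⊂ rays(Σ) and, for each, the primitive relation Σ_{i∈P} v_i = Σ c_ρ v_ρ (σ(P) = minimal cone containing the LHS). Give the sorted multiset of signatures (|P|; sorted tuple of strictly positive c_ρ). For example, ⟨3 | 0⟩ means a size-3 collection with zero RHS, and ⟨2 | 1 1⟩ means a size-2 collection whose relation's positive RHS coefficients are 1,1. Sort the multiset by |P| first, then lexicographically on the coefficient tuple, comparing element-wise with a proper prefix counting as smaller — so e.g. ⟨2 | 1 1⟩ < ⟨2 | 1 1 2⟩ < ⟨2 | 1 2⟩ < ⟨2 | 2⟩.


Δ(Σ) — 7 vertices, 9 min non-faces:

  {2,3}:  v_{2} + v_{3} = 0 ; sig = ⟨2 | 0⟩
  {2,4}:  v_{2} + v_{4} = v_{5} ; sig = ⟨2 | 1⟩
  {3,5}:  v_{3} + v_{5} = v_{4} ; sig = ⟨2 | 1⟩
  {4,5}:  v_{4} + v_{5} = v_{7} ; sig = ⟨2 | 1⟩
  {2,7}:  v_{2} + v_{7} = 2·v_{5} ; sig = ⟨2 | 2⟩
  {3,7}:  v_{3} + v_{7} = 2·v_{4} ; sig = ⟨2 | 2⟩
  {1,5,6}:  v_{1} + v_{5} + v_{6} = 0 ; sig = ⟨3 | 0⟩
  {1,4,6}:  v_{1} + v_{4} + v_{6} = v_{3} ; sig = ⟨3 | 1⟩
  {1,6,7}:  v_{1} + v_{6} + v_{7} = v_{4} ; sig = ⟨3 | 1⟩

Sorted signature multiset PRS(X):
[⟨2 | 0⟩, ⟨2 | 1⟩, ⟨2 | 1⟩, ⟨2 | 1⟩, ⟨2 | 2⟩, ⟨2 | 2⟩, ⟨3 | 0⟩, ⟨3 | 1⟩, ⟨3 | 1⟩]


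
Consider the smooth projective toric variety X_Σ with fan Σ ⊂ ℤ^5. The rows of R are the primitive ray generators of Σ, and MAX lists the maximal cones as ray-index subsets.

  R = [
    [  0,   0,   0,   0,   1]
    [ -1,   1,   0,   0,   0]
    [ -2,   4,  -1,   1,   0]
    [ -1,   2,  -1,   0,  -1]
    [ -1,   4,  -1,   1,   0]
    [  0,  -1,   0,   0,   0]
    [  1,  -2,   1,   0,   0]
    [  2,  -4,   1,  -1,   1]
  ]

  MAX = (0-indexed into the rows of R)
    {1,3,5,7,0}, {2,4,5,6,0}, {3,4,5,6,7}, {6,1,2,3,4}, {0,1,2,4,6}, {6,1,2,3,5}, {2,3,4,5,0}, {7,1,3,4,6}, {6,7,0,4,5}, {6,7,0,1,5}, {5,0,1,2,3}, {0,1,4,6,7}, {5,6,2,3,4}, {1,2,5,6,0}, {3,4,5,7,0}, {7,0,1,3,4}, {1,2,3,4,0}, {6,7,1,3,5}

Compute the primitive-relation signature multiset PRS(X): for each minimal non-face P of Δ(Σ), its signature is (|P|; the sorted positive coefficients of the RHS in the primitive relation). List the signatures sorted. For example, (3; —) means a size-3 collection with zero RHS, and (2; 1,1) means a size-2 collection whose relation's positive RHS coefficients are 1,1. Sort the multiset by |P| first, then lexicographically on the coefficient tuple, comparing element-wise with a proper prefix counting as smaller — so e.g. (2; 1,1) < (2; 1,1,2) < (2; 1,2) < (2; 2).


3 minimal non-faces of Δ(Σ) (on 8 rays):

  P={2,7}:  v_{2} + v_{7} = v_{0} — sig = (2; 1)
  P={0,3,6}:  v_{0} + v_{3} + v_{6} = 0 — sig = (3; —)
  P={1,4,5}:  v_{1} + v_{4} + v_{5} = v_{2} — sig = (3; 1)

Hence PRS(X_Σ) =
{ (2; 1),  (3; —),  (3; 1) }


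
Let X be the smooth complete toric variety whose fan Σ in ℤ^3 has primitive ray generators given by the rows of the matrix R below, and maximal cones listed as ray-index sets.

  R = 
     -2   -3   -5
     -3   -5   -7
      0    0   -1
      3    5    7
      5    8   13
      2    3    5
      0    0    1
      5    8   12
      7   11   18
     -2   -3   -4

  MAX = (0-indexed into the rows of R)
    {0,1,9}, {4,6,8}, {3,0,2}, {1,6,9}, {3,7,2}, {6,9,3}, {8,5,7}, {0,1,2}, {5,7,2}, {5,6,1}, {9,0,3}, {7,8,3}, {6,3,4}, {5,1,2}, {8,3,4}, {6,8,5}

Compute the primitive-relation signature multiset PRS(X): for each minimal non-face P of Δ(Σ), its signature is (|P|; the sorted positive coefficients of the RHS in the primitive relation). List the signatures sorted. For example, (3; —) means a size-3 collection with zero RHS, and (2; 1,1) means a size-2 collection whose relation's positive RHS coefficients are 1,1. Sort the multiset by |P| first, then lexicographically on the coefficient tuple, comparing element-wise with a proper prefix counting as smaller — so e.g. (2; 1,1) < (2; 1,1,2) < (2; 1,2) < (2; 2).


|primitive collections| = 22. Relations:

  • {0,5}:  v_{0} + v_{5} = 0  ⇒ sig = (2; —)
  • {1,3}:  v_{1} + v_{3} = 0  ⇒ sig = (2; —)
  • {2,6}:  v_{2} + v_{6} = 0  ⇒ sig = (2; —)
  • {0,6}:  v_{0} + v_{6} = v_{9}  ⇒ sig = (2; 1)
  • {0,7}:  v_{0} + v_{7} = v_{3}  ⇒ sig = (2; 1)
  • {0,8}:  v_{0} + v_{8} = v_{4}  ⇒ sig = (2; 1)
  • {1,7}:  v_{1} + v_{7} = v_{5}  ⇒ sig = (2; 1)
  • {2,4}:  v_{2} + v_{4} = v_{7}  ⇒ sig = (2; 1)
  • {2,9}:  v_{2} + v_{9} = v_{0}  ⇒ sig = (2; 1)
  • {3,5}:  v_{3} + v_{5} = v_{7}  ⇒ sig = (2; 1)
  • {4,5}:  v_{4} + v_{5} = v_{8}  ⇒ sig = (2; 1)
  • {5,9}:  v_{5} + v_{9} = v_{6}  ⇒ sig = (2; 1)
  • {6,7}:  v_{6} + v_{7} = v_{4}  ⇒ sig = (2; 1)
  • {0,4}:  v_{0} + v_{4} = v_{3} + v_{6}  ⇒ sig = (2; 1,1)
  • {1,4}:  v_{1} + v_{4} = v_{5} + v_{6}  ⇒ sig = (2; 1,1)
  • {2,8}:  v_{2} + v_{8} = v_{5} + v_{7}  ⇒ sig = (2; 1,1)
  • {4,7}:  v_{4} + v_{7} = v_{3} + v_{8}  ⇒ sig = (2; 1,1)
  • {7,9}:  v_{7} + v_{9} = v_{3} + v_{6}  ⇒ sig = (2; 1,1)
  • {8,9}:  v_{8} + v_{9} = v_{4} + v_{6}  ⇒ sig = (2; 1,1)
  • {1,8}:  v_{1} + v_{8} = 2·v_{5} + v_{6}  ⇒ sig = (2; 1,2)
  • {4,9}:  v_{4} + v_{9} = v_{3} + 2·v_{6}  ⇒ sig = (2; 1,2)
  • {3,6,8}:  v_{3} + v_{6} + v_{8} = 2·v_{4}  ⇒ sig = (3; 2)

Hence PRS(X_Σ) =
    (2; —)
    (2; —)
    (2; —)
    (2; 1)
    (2; 1)
    (2; 1)
    (2; 1)
    (2; 1)
    (2; 1)
    (2; 1)
    (2; 1)
    (2; 1)
    (2; 1)
    (2; 1,1)
    (2; 1,1)
    (2; 1,1)
    (2; 1,1)
    (2; 1,1)
    (2; 1,1)
    (2; 1,2)
    (2; 1,2)
    (3; 2)


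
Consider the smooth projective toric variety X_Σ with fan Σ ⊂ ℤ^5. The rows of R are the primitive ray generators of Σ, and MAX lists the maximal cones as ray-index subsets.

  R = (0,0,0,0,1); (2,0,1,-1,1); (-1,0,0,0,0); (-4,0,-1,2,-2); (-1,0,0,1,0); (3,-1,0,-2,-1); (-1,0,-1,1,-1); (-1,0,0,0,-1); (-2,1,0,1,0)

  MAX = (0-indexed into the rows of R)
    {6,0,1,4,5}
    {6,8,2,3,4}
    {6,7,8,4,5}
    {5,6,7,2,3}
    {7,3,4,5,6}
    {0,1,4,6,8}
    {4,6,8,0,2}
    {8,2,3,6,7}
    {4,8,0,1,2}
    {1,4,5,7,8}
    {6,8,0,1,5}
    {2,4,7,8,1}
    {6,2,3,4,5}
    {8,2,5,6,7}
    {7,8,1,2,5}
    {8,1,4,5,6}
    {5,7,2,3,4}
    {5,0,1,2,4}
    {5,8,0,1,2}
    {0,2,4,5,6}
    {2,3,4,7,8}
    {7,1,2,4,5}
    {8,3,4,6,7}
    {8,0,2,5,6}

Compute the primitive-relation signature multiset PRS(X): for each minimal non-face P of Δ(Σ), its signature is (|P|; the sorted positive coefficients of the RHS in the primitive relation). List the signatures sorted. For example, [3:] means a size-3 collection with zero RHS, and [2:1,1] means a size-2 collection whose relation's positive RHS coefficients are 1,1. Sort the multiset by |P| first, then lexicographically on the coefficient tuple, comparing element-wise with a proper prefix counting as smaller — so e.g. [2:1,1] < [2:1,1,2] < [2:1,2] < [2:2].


The 9 primitive collections of Σ (r=9, n=5):

  P = {0,7}:  v_{0} + v_{7} = v_{2} — sig = [2:1]
  P = {1,3}:  v_{1} + v_{3} = v_{4} + v_{7} — sig = [2:1,1]
  P = {0,3}:  v_{0} + v_{3} = 2·v_{2} + v_{4} + v_{6} — sig = [2:1,1,2]
  P = {1,2,6}:  v_{1} + v_{2} + v_{6} = 0 — sig = [3:]
  P = {1,6,7}:  v_{1} + v_{6} + v_{7} = v_{4} + v_{5} + v_{8} — sig = [3:1,1,1]
  P = {3,5,8}:  v_{3} + v_{5} + v_{8} = v_{6} + 2·v_{7} — sig = [3:1,2]
  P = {0,4,5,8}:  v_{0} + v_{4} + v_{5} + v_{8} = 0 — sig = [4:]
  P = {2,4,5,8}:  v_{2} + v_{4} + v_{5} + v_{8} = v_{7} — sig = [4:1]
  P = {2,4,6,7}:  v_{2} + v_{4} + v_{6} + v_{7} = v_{3} — sig = [4:1]

Sorted signature multiset PRS(X):
{ [2:1],  [2:1,1],  [2:1,1,2],  [3:],  [3:1,1,1],  [3:1,2],  [4:],  [4:1] ×2 }
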